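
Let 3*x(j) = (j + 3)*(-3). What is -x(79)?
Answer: 82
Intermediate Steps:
x(j) = -3 - j (x(j) = ((j + 3)*(-3))/3 = ((3 + j)*(-3))/3 = (-9 - 3*j)/3 = -3 - j)
-x(79) = -(-3 - 1*79) = -(-3 - 79) = -1*(-82) = 82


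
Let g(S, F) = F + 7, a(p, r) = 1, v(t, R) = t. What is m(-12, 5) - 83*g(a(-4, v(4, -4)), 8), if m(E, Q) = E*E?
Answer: -1101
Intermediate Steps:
m(E, Q) = E²
g(S, F) = 7 + F
m(-12, 5) - 83*g(a(-4, v(4, -4)), 8) = (-12)² - 83*(7 + 8) = 144 - 83*15 = 144 - 1245 = -1101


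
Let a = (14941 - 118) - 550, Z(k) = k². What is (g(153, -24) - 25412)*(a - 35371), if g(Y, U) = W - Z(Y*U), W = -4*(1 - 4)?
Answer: 285012544432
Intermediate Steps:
W = 12 (W = -4*(-3) = 12)
a = 14273 (a = 14823 - 550 = 14273)
g(Y, U) = 12 - U²*Y² (g(Y, U) = 12 - (Y*U)² = 12 - (U*Y)² = 12 - U²*Y²)
(g(153, -24) - 25412)*(a - 35371) = ((12 - 1*(-24)²*153²) - 25412)*(14273 - 35371) = ((12 - 1*576*23409) - 25412)*(-21098) = ((12 - 13483584) - 25412)*(-21098) = (-13483572 - 25412)*(-21098) = -13508984*(-21098) = 285012544432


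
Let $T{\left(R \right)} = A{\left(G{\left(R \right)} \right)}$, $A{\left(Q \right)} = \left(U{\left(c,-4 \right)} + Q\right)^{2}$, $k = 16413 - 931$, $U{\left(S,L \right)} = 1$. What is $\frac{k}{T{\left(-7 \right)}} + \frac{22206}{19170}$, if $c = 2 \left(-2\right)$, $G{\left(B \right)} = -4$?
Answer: $\frac{5499811}{3195} \approx 1721.4$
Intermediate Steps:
$c = -4$
$k = 15482$ ($k = 16413 - 931 = 15482$)
$A{\left(Q \right)} = \left(1 + Q\right)^{2}$
$T{\left(R \right)} = 9$ ($T{\left(R \right)} = \left(1 - 4\right)^{2} = \left(-3\right)^{2} = 9$)
$\frac{k}{T{\left(-7 \right)}} + \frac{22206}{19170} = \frac{15482}{9} + \frac{22206}{19170} = 15482 \cdot \frac{1}{9} + 22206 \cdot \frac{1}{19170} = \frac{15482}{9} + \frac{3701}{3195} = \frac{5499811}{3195}$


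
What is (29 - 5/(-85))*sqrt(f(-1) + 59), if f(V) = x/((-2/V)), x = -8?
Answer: 494*sqrt(55)/17 ≈ 215.51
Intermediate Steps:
f(V) = 4*V (f(V) = -8*(-V/2) = -(-4)*V = 4*V)
(29 - 5/(-85))*sqrt(f(-1) + 59) = (29 - 5/(-85))*sqrt(4*(-1) + 59) = (29 - 5*(-1/85))*sqrt(-4 + 59) = (29 + 1/17)*sqrt(55) = 494*sqrt(55)/17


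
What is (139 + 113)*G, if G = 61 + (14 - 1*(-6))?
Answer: 20412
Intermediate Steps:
G = 81 (G = 61 + (14 + 6) = 61 + 20 = 81)
(139 + 113)*G = (139 + 113)*81 = 252*81 = 20412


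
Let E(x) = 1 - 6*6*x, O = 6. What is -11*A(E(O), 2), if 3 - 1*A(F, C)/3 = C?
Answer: -33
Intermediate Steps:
E(x) = 1 - 36*x
A(F, C) = 9 - 3*C
-11*A(E(O), 2) = -11*(9 - 3*2) = -11*(9 - 6) = -11*3 = -33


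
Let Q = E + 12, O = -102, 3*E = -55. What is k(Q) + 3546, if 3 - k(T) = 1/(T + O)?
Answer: 1153428/325 ≈ 3549.0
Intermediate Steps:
E = -55/3 (E = (1/3)*(-55) = -55/3 ≈ -18.333)
Q = -19/3 (Q = -55/3 + 12 = -19/3 ≈ -6.3333)
k(T) = 3 - 1/(-102 + T) (k(T) = 3 - 1/(T - 102) = 3 - 1/(-102 + T))
k(Q) + 3546 = (-307 + 3*(-19/3))/(-102 - 19/3) + 3546 = (-307 - 19)/(-325/3) + 3546 = -3/325*(-326) + 3546 = 978/325 + 3546 = 1153428/325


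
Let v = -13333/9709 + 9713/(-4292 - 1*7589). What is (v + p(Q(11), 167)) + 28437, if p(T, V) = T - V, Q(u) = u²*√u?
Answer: 3260766108940/115352629 + 121*√11 ≈ 28669.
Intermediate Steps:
Q(u) = u^(5/2)
v = -252712890/115352629 (v = -13333*1/9709 + 9713/(-4292 - 7589) = -13333/9709 + 9713/(-11881) = -13333/9709 + 9713*(-1/11881) = -13333/9709 - 9713/11881 = -252712890/115352629 ≈ -2.1908)
(v + p(Q(11), 167)) + 28437 = (-252712890/115352629 + (11^(5/2) - 1*167)) + 28437 = (-252712890/115352629 + (121*√11 - 167)) + 28437 = (-252712890/115352629 + (-167 + 121*√11)) + 28437 = (-19516601933/115352629 + 121*√11) + 28437 = 3260766108940/115352629 + 121*√11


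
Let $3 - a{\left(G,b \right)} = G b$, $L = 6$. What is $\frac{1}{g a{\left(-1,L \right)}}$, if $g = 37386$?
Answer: $\frac{1}{336474} \approx 2.972 \cdot 10^{-6}$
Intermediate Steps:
$a{\left(G,b \right)} = 3 - G b$
$\frac{1}{g a{\left(-1,L \right)}} = \frac{1}{37386 \left(3 - \left(-1\right) 6\right)} = \frac{1}{37386 \left(3 + 6\right)} = \frac{1}{37386 \cdot 9} = \frac{1}{336474}$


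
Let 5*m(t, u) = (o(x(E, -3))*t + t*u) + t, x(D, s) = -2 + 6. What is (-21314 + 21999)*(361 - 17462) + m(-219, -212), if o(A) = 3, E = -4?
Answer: -58525373/5 ≈ -1.1705e+7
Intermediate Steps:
x(D, s) = 4
m(t, u) = 4*t/5 + t*u/5 (m(t, u) = ((3*t + t*u) + t)/5 = (4*t + t*u)/5 = 4*t/5 + t*u/5)
(-21314 + 21999)*(361 - 17462) + m(-219, -212) = (-21314 + 21999)*(361 - 17462) + (⅕)*(-219)*(4 - 212) = 685*(-17101) + (⅕)*(-219)*(-208) = -11714185 + 45552/5 = -58525373/5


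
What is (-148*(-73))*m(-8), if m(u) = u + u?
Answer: -172864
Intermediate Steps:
m(u) = 2*u
(-148*(-73))*m(-8) = (-148*(-73))*(2*(-8)) = 10804*(-16) = -172864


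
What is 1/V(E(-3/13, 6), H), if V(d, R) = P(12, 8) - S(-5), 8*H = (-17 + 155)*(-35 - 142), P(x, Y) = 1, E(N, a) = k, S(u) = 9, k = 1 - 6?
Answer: -⅛ ≈ -0.12500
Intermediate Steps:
k = -5
E(N, a) = -5
H = -12213/4 (H = ((-17 + 155)*(-35 - 142))/8 = (138*(-177))/8 = (⅛)*(-24426) = -12213/4 ≈ -3053.3)
V(d, R) = -8 (V(d, R) = 1 - 1*9 = 1 - 9 = -8)
1/V(E(-3/13, 6), H) = 1/(-8) = -⅛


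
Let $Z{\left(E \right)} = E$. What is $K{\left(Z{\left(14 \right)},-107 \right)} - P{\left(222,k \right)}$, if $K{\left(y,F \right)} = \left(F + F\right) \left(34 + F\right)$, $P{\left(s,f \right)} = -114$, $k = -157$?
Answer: $15736$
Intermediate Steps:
$K{\left(y,F \right)} = 2 F \left(34 + F\right)$
$K{\left(Z{\left(14 \right)},-107 \right)} - P{\left(222,k \right)} = 2 \left(-107\right) \left(34 - 107\right) - -114 = 2 \left(-107\right) \left(-73\right) + 114 = 15622 + 114 = 15736$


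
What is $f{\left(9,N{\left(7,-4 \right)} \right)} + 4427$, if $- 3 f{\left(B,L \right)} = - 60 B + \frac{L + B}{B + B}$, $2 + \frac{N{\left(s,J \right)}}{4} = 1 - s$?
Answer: $\frac{248801}{54} \approx 4607.4$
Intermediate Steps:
$N{\left(s,J \right)} = -4 - 4 s$ ($N{\left(s,J \right)} = -8 + 4 \left(1 - s\right) = -8 - \left(-4 + 4 s\right) = -4 - 4 s$)
$f{\left(B,L \right)} = 20 B - \frac{B + L}{6 B}$ ($f{\left(B,L \right)} = - \frac{- 60 B + \frac{L + B}{B + B}}{3} = - \frac{- 60 B + \frac{B + L}{2 B}}{3} = 20 B - \frac{B + L}{6 B}$)
$f{\left(9,N{\left(7,-4 \right)} \right)} + 4427 = \frac{- (-4 - 28) + 9 \left(-1 + 120 \cdot 9\right)}{6 \cdot 9} + 4427 = \frac{1}{6} \cdot \frac{1}{9} \left(- (-4 - 28) + 9 \left(-1 + 1080\right)\right) + 4427 = \frac{1}{6} \cdot \frac{1}{9} \left(\left(-1\right) \left(-32\right) + 9 \cdot 1079\right) + 4427 = \frac{1}{6} \cdot \frac{1}{9} \left(32 + 9711\right) + 4427 = \frac{1}{6} \cdot \frac{1}{9} \cdot 9743 + 4427 = \frac{9743}{54} + 4427 = \frac{248801}{54}$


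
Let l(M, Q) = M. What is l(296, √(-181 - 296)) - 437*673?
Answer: -293805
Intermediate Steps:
l(296, √(-181 - 296)) - 437*673 = 296 - 437*673 = 296 - 294101 = -293805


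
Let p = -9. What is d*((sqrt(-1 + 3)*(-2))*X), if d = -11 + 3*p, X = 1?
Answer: 76*sqrt(2) ≈ 107.48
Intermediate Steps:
d = -38 (d = -11 + 3*(-9) = -11 - 27 = -38)
d*((sqrt(-1 + 3)*(-2))*X) = -38*sqrt(-1 + 3)*(-2) = -38*sqrt(2)*(-2) = -38*(-2*sqrt(2)) = -(-76)*sqrt(2) = 76*sqrt(2)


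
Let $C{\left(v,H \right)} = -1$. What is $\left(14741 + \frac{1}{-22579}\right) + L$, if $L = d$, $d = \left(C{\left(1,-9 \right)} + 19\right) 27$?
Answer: $\frac{343810432}{22579} \approx 15227.0$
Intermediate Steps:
$d = 486$ ($d = \left(-1 + 19\right) 27 = 18 \cdot 27 = 486$)
$L = 486$
$\left(14741 + \frac{1}{-22579}\right) + L = \left(14741 + \frac{1}{-22579}\right) + 486 = \left(14741 - \frac{1}{22579}\right) + 486 = \frac{332837038}{22579} + 486 = \frac{343810432}{22579}$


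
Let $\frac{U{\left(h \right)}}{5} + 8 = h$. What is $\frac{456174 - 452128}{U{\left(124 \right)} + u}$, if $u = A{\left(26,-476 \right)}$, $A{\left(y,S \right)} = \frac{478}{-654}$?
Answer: $\frac{1323042}{189421} \approx 6.9847$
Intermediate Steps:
$A{\left(y,S \right)} = - \frac{239}{327}$ ($A{\left(y,S \right)} = 478 \left(- \frac{1}{654}\right) = - \frac{239}{327}$)
$u = - \frac{239}{327} \approx -0.73089$
$U{\left(h \right)} = -40 + 5 h$
$\frac{456174 - 452128}{U{\left(124 \right)} + u} = \frac{456174 - 452128}{\left(-40 + 5 \cdot 124\right) - \frac{239}{327}} = \frac{4046}{\left(-40 + 620\right) - \frac{239}{327}} = \frac{4046}{580 - \frac{239}{327}} = \frac{4046}{\frac{189421}{327}} = 4046 \cdot \frac{327}{189421} = \frac{1323042}{189421}$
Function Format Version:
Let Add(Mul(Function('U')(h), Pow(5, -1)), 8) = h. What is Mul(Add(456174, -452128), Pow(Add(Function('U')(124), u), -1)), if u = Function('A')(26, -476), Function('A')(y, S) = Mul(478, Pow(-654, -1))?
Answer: Rational(1323042, 189421) ≈ 6.9847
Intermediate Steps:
Function('A')(y, S) = Rational(-239, 327) (Function('A')(y, S) = Mul(478, Rational(-1, 654)) = Rational(-239, 327))
u = Rational(-239, 327) ≈ -0.73089
Function('U')(h) = Add(-40, Mul(5, h))
Mul(Add(456174, -452128), Pow(Add(Function('U')(124), u), -1)) = Mul(Add(456174, -452128), Pow(Add(Add(-40, Mul(5, 124)), Rational(-239, 327)), -1)) = Mul(4046, Pow(Add(Add(-40, 620), Rational(-239, 327)), -1)) = Mul(4046, Pow(Add(580, Rational(-239, 327)), -1)) = Mul(4046, Pow(Rational(189421, 327), -1)) = Mul(4046, Rational(327, 189421)) = Rational(1323042, 189421)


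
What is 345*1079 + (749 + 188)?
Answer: 373192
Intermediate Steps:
345*1079 + (749 + 188) = 372255 + 937 = 373192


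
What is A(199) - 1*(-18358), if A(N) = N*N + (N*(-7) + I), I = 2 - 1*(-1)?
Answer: 56569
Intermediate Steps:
I = 3 (I = 2 + 1 = 3)
A(N) = 3 + N² - 7*N (A(N) = N*N + (N*(-7) + 3) = N² + (-7*N + 3) = N² + (3 - 7*N) = 3 + N² - 7*N)
A(199) - 1*(-18358) = (3 + 199² - 7*199) - 1*(-18358) = (3 + 39601 - 1393) + 18358 = 38211 + 18358 = 56569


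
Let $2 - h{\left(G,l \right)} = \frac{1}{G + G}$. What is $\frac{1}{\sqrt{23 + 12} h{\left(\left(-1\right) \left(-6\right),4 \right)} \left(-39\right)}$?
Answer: $- \frac{4 \sqrt{35}}{10465} \approx -0.0022613$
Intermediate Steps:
$h{\left(G,l \right)} = 2 - \frac{1}{2 G}$ ($h{\left(G,l \right)} = 2 - \frac{1}{G + G} = 2 - \frac{1}{2 G}$)
$\frac{1}{\sqrt{23 + 12} h{\left(\left(-1\right) \left(-6\right),4 \right)} \left(-39\right)} = \frac{1}{\sqrt{23 + 12} \left(2 - \frac{1}{2 \left(\left(-1\right) \left(-6\right)\right)}\right) \left(-39\right)} = \frac{1}{\sqrt{35} \left(2 - \frac{1}{2 \cdot 6}\right) \left(-39\right)} = \frac{1}{\sqrt{35} \left(2 - \frac{1}{12}\right) \left(-39\right)} = \frac{1}{\sqrt{35} \cdot \frac{23}{12} \left(-39\right)} = \frac{1}{\frac{23 \sqrt{35}}{12} \left(-39\right)} = \frac{1}{\left(- \frac{299}{4}\right) \sqrt{35}} = - \frac{4 \sqrt{35}}{10465}$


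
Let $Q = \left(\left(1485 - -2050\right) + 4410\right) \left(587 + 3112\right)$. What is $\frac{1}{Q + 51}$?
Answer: $\frac{1}{29388606} \approx 3.4027 \cdot 10^{-8}$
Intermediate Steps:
$Q = 29388555$ ($Q = \left(\left(1485 + 2050\right) + 4410\right) 3699 = \left(3535 + 4410\right) 3699 = 7945 \cdot 3699 = 29388555$)
$\frac{1}{Q + 51} = \frac{1}{29388555 + 51} = \frac{1}{29388606}$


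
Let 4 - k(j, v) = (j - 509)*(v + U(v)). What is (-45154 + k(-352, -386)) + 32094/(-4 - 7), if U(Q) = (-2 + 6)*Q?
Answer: -18807774/11 ≈ -1.7098e+6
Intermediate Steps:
U(Q) = 4*Q
k(j, v) = 4 - 5*v*(-509 + j) (k(j, v) = 4 - (j - 509)*(v + 4*v) = 4 - (-509 + j)*5*v = 4 - 5*v*(-509 + j))
(-45154 + k(-352, -386)) + 32094/(-4 - 7) = (-45154 + (4 + 2545*(-386) - 5*(-352)*(-386))) + 32094/(-4 - 7) = (-45154 + (4 - 982370 - 679360)) + 32094/(-11) = (-45154 - 1661726) + 32094*(-1/11) = -1706880 - 32094/11 = -18807774/11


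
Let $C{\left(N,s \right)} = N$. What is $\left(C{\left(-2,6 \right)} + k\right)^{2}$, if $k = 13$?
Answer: $121$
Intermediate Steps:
$\left(C{\left(-2,6 \right)} + k\right)^{2} = \left(-2 + 13\right)^{2} = 11^{2} = 121$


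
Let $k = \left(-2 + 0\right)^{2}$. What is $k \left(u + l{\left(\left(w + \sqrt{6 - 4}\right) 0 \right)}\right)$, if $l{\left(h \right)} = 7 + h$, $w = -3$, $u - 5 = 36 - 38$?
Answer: $40$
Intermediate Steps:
$u = 3$ ($u = 5 + \left(36 - 38\right) = 5 - 2 = 3$)
$k = 4$ ($k = \left(-2\right)^{2} = 4$)
$k \left(u + l{\left(\left(w + \sqrt{6 - 4}\right) 0 \right)}\right) = 4 \left(3 + \left(7 + \left(-3 + \sqrt{6 - 4}\right) 0\right)\right) = 4 \left(3 + \left(7 + \left(-3 + \sqrt{2}\right) 0\right)\right) = 4 \left(3 + \left(7 + 0\right)\right) = 4 \left(3 + 7\right) = 4 \cdot 10 = 40$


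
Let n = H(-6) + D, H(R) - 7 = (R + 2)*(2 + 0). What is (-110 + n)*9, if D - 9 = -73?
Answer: -1575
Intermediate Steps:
D = -64 (D = 9 - 73 = -64)
H(R) = 11 + 2*R (H(R) = 7 + (R + 2)*(2 + 0) = 7 + (2 + R)*2 = 7 + (4 + 2*R) = 11 + 2*R)
n = -65 (n = (11 + 2*(-6)) - 64 = (11 - 12) - 64 = -1 - 64 = -65)
(-110 + n)*9 = (-110 - 65)*9 = -175*9 = -1575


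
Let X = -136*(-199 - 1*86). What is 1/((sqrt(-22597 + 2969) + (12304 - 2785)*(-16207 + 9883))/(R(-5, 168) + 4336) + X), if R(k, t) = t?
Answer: 128788371384/3270517898392271 - 2252*I*sqrt(4907)/3270517898392271 ≈ 3.9379e-5 - 4.8235e-11*I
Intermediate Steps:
X = 38760 (X = -136*(-199 - 86) = -136*(-285) = 38760)
1/((sqrt(-22597 + 2969) + (12304 - 2785)*(-16207 + 9883))/(R(-5, 168) + 4336) + X) = 1/((sqrt(-22597 + 2969) + (12304 - 2785)*(-16207 + 9883))/(168 + 4336) + 38760) = 1/((sqrt(-19628) + 9519*(-6324))/4504 + 38760) = 1/((2*I*sqrt(4907) - 60198156)*(1/4504) + 38760) = 1/((-60198156 + 2*I*sqrt(4907))*(1/4504) + 38760) = 1/((-15049539/1126 + I*sqrt(4907)/2252) + 38760) = 1/(28594221/1126 + I*sqrt(4907)/2252)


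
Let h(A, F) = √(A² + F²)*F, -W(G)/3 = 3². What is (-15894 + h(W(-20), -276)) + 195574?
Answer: 179680 - 828*√8545 ≈ 1.0314e+5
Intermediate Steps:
W(G) = -27 (W(G) = -3*3² = -3*9 = -27)
h(A, F) = F*√(A² + F²)
(-15894 + h(W(-20), -276)) + 195574 = (-15894 - 276*√((-27)² + (-276)²)) + 195574 = (-15894 - 276*√(729 + 76176)) + 195574 = (-15894 - 828*√8545) + 195574 = 179680 - 828*√8545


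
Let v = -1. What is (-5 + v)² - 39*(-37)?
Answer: 1479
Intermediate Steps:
(-5 + v)² - 39*(-37) = (-5 - 1)² - 39*(-37) = (-6)² + 1443 = 36 + 1443 = 1479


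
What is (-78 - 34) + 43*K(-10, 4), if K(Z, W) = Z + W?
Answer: -370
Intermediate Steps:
K(Z, W) = W + Z
(-78 - 34) + 43*K(-10, 4) = (-78 - 34) + 43*(4 - 10) = -112 + 43*(-6) = -112 - 258 = -370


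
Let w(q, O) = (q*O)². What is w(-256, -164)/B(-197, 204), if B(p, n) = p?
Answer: -1762656256/197 ≈ -8.9475e+6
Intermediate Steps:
w(q, O) = O²*q² (w(q, O) = (O*q)² = O²*q²)
w(-256, -164)/B(-197, 204) = ((-164)²*(-256)²)/(-197) = (26896*65536)*(-1/197) = 1762656256*(-1/197) = -1762656256/197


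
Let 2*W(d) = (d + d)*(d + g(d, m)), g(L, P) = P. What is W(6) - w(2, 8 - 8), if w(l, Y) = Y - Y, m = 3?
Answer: 54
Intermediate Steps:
w(l, Y) = 0
W(d) = d*(3 + d) (W(d) = ((d + d)*(d + 3))/2 = ((2*d)*(3 + d))/2 = (2*d*(3 + d))/2 = d*(3 + d))
W(6) - w(2, 8 - 8) = 6*(3 + 6) - 1*0 = 6*9 + 0 = 54 + 0 = 54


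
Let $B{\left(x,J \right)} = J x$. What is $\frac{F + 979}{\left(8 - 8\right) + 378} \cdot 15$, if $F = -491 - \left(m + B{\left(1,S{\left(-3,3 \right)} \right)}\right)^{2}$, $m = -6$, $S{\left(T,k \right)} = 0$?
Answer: $\frac{1130}{63} \approx 17.936$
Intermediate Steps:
$F = -527$ ($F = -491 - \left(-6 + 0 \cdot 1\right)^{2} = -491 - \left(-6 + 0\right)^{2} = -491 - \left(-6\right)^{2} = -491 - 36 = -527$)
$\frac{F + 979}{\left(8 - 8\right) + 378} \cdot 15 = \frac{-527 + 979}{\left(8 - 8\right) + 378} \cdot 15 = \frac{452}{\left(8 - 8\right) + 378} \cdot 15 = \frac{452}{0 + 378} \cdot 15 = \frac{452}{378} \cdot 15 = 452 \cdot \frac{1}{378} \cdot 15 = \frac{226}{189} \cdot 15 = \frac{1130}{63}$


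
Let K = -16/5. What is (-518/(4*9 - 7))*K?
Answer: 8288/145 ≈ 57.159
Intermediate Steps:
K = -16/5 (K = -16*⅕ = -16/5 ≈ -3.2000)
(-518/(4*9 - 7))*K = -518/(4*9 - 7)*(-16/5) = -518/(36 - 7)*(-16/5) = -518/29*(-16/5) = 8288/145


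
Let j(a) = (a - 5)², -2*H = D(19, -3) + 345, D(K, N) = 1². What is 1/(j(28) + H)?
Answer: 1/356 ≈ 0.0028090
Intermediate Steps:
D(K, N) = 1
H = -173 (H = -(1 + 345)/2 = -½*346 = -173)
j(a) = (-5 + a)²
1/(j(28) + H) = 1/((-5 + 28)² - 173) = 1/(23² - 173) = 1/(529 - 173) = 1/356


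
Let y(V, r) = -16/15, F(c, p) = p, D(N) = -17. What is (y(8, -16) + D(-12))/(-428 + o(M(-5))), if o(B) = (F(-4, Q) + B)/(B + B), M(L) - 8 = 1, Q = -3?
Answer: 271/6415 ≈ 0.042245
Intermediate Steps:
M(L) = 9 (M(L) = 8 + 1 = 9)
o(B) = (-3 + B)/(2*B) (o(B) = (-3 + B)/(B + B) = (-3 + B)/((2*B)) = (-3 + B)*(1/(2*B)) = (-3 + B)/(2*B))
y(V, r) = -16/15 (y(V, r) = -16*1/15 = -16/15)
(y(8, -16) + D(-12))/(-428 + o(M(-5))) = (-16/15 - 17)/(-428 + (½)*(-3 + 9)/9) = -271/(15*(-428 + (½)*(⅑)*6)) = -271/(15*(-428 + ⅓)) = -271/(15*(-1283/3)) = -271/15*(-3/1283) = 271/6415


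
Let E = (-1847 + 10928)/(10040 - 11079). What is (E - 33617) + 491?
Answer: -34426995/1039 ≈ -33135.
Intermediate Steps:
E = -9081/1039 (E = 9081/(-1039) = 9081*(-1/1039) = -9081/1039 ≈ -8.7401)
(E - 33617) + 491 = (-9081/1039 - 33617) + 491 = -34937144/1039 + 491 = -34426995/1039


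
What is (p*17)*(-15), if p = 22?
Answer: -5610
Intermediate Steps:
(p*17)*(-15) = (22*17)*(-15) = 374*(-15) = -5610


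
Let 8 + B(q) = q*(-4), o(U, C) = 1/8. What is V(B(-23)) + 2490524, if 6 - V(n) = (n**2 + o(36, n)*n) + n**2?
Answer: 4952815/2 ≈ 2.4764e+6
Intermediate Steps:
o(U, C) = 1/8
B(q) = -8 - 4*q (B(q) = -8 + q*(-4) = -8 - 4*q)
V(n) = 6 - 2*n**2 - n/8 (V(n) = 6 - ((n**2 + n/8) + n**2) = 6 - (2*n**2 + n/8) = 6 + (-2*n**2 - n/8) = 6 - 2*n**2 - n/8)
V(B(-23)) + 2490524 = (6 - 2*(-8 - 4*(-23))**2 - (-8 - 4*(-23))/8) + 2490524 = (6 - 2*(-8 + 92)**2 - (-8 + 92)/8) + 2490524 = (6 - 2*84**2 - 1/8*84) + 2490524 = (6 - 2*7056 - 21/2) + 2490524 = (6 - 14112 - 21/2) + 2490524 = -28233/2 + 2490524 = 4952815/2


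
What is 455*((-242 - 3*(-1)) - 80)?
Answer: -145145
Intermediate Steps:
455*((-242 - 3*(-1)) - 80) = 455*((-242 + 3) - 80) = 455*(-239 - 80) = 455*(-319) = -145145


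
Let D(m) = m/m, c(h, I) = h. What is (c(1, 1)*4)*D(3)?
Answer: 4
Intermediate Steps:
D(m) = 1
(c(1, 1)*4)*D(3) = (1*4)*1 = 4*1 = 4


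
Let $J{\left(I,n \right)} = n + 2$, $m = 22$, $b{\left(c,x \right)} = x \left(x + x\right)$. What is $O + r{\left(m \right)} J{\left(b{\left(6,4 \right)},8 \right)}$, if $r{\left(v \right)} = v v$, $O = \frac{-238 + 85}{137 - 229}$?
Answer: $\frac{445433}{92} \approx 4841.7$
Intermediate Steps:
$b{\left(c,x \right)} = 2 x^{2}$ ($b{\left(c,x \right)} = x 2 x = 2 x^{2}$)
$J{\left(I,n \right)} = 2 + n$
$O = \frac{153}{92}$ ($O = - \frac{153}{-92} = \left(-153\right) \left(- \frac{1}{92}\right) = \frac{153}{92} \approx 1.663$)
$r{\left(v \right)} = v^{2}$
$O + r{\left(m \right)} J{\left(b{\left(6,4 \right)},8 \right)} = \frac{153}{92} + 22^{2} \left(2 + 8\right) = \frac{153}{92} + 484 \cdot 10 = \frac{153}{92} + 4840 = \frac{445433}{92}$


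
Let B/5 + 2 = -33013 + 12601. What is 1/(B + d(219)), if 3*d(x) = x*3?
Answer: -1/101851 ≈ -9.8183e-6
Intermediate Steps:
d(x) = x (d(x) = (x*3)/3 = (3*x)/3 = x)
B = -102070 (B = -10 + 5*(-33013 + 12601) = -10 + 5*(-20412) = -10 - 102060 = -102070)
1/(B + d(219)) = 1/(-102070 + 219) = 1/(-101851) = -1/101851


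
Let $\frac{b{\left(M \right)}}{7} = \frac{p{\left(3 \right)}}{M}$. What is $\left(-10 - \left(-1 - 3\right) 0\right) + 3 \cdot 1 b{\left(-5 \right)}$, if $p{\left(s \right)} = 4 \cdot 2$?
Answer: $- \frac{218}{5} \approx -43.6$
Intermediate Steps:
$p{\left(s \right)} = 8$
$b{\left(M \right)} = \frac{56}{M}$ ($b{\left(M \right)} = 7 \frac{8}{M} = \frac{56}{M}$)
$\left(-10 - \left(-1 - 3\right) 0\right) + 3 \cdot 1 b{\left(-5 \right)} = \left(-10 - \left(-1 - 3\right) 0\right) + 3 \cdot 1 \frac{56}{-5} = \left(-10 - \left(-4\right) 0\right) + 3 \cdot 56 \left(- \frac{1}{5}\right) = \left(-10 - 0\right) + 3 \left(- \frac{56}{5}\right) = \left(-10 + 0\right) - \frac{168}{5} = -10 - \frac{168}{5} = - \frac{218}{5}$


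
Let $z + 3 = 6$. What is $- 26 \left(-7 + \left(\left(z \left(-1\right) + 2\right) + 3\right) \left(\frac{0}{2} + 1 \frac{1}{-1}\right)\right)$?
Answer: $234$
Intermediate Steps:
$z = 3$ ($z = -3 + 6 = 3$)
$- 26 \left(-7 + \left(\left(z \left(-1\right) + 2\right) + 3\right) \left(\frac{0}{2} + 1 \frac{1}{-1}\right)\right) = - 26 \left(-7 + \left(\left(3 \left(-1\right) + 2\right) + 3\right) \left(\frac{0}{2} + 1 \frac{1}{-1}\right)\right) = - 26 \left(-7 + \left(\left(-3 + 2\right) + 3\right) \left(0 \cdot \frac{1}{2} + 1 \left(-1\right)\right)\right) = - 26 \left(-7 + \left(-1 + 3\right) \left(0 - 1\right)\right) = - 26 \left(-7 + 2 \left(-1\right)\right) = - 26 \left(-7 - 2\right) = \left(-26\right) \left(-9\right) = 234$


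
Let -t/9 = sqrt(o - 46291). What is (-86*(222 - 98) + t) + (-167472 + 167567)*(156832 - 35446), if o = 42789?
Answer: 11521006 - 9*I*sqrt(3502) ≈ 1.1521e+7 - 532.6*I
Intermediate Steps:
t = -9*I*sqrt(3502) (t = -9*sqrt(42789 - 46291) = -9*I*sqrt(3502) ≈ -532.6*I)
(-86*(222 - 98) + t) + (-167472 + 167567)*(156832 - 35446) = (-86*(222 - 98) - 9*I*sqrt(3502)) + (-167472 + 167567)*(156832 - 35446) = (-86*124 - 9*I*sqrt(3502)) + 95*121386 = (-10664 - 9*I*sqrt(3502)) + 11531670 = 11521006 - 9*I*sqrt(3502)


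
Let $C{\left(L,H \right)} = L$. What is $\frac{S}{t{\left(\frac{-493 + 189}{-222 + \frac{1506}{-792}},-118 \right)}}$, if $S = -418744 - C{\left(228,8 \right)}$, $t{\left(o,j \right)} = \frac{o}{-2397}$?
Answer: $\frac{2473447812635}{3344} \approx 7.3967 \cdot 10^{8}$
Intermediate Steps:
$t{\left(o,j \right)} = - \frac{o}{2397}$ ($t{\left(o,j \right)} = o \left(- \frac{1}{2397}\right) = - \frac{o}{2397}$)
$S = -418972$ ($S = -418744 - 228 = -418972$)
$\frac{S}{t{\left(\frac{-493 + 189}{-222 + \frac{1506}{-792}},-118 \right)}} = - \frac{418972}{\left(- \frac{1}{2397}\right) \frac{-493 + 189}{-222 + \frac{1506}{-792}}} = - \frac{418972}{\left(- \frac{1}{2397}\right) \left(- \frac{304}{-222 + 1506 \left(- \frac{1}{792}\right)}\right)} = - \frac{418972}{\left(- \frac{1}{2397}\right) \left(- \frac{304}{-222 - \frac{251}{132}}\right)} = - \frac{418972}{\left(- \frac{1}{2397}\right) \left(- \frac{304}{- \frac{29555}{132}}\right)} = - \frac{418972}{\left(- \frac{1}{2397}\right) \left(\left(-304\right) \left(- \frac{132}{29555}\right)\right)} = - \frac{418972}{\left(- \frac{1}{2397}\right) \frac{40128}{29555}} = - \frac{418972}{- \frac{13376}{23614445}} = \left(-418972\right) \left(- \frac{23614445}{13376}\right) = \frac{2473447812635}{3344}$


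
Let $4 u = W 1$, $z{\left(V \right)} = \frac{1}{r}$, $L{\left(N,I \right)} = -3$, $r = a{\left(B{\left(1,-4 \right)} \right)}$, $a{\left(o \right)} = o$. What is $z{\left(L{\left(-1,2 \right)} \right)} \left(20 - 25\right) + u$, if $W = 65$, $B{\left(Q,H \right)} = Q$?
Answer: $\frac{45}{4} \approx 11.25$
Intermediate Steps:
$r = 1$
$z{\left(V \right)} = 1$ ($z{\left(V \right)} = 1^{-1} = 1$)
$u = \frac{65}{4}$ ($u = \frac{65 \cdot 1}{4} = \frac{1}{4} \cdot 65 = \frac{65}{4} \approx 16.25$)
$z{\left(L{\left(-1,2 \right)} \right)} \left(20 - 25\right) + u = 1 \left(20 - 25\right) + \frac{65}{4} = 1 \left(-5\right) + \frac{65}{4} = -5 + \frac{65}{4} = \frac{45}{4}$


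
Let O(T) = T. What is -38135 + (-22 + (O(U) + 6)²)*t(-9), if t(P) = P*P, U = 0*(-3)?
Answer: -37001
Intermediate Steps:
U = 0
t(P) = P²
-38135 + (-22 + (O(U) + 6)²)*t(-9) = -38135 + (-22 + (0 + 6)²)*(-9)² = -38135 + (-22 + 6²)*81 = -38135 + (-22 + 36)*81 = -38135 + 14*81 = -38135 + 1134 = -37001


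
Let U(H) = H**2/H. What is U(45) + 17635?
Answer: 17680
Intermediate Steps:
U(H) = H
U(45) + 17635 = 45 + 17635 = 17680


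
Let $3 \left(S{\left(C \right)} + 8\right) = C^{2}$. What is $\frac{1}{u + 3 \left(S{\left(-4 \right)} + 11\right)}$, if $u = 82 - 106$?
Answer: $1$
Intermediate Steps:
$S{\left(C \right)} = -8 + \frac{C^{2}}{3}$
$u = -24$ ($u = 82 - 106 = -24$)
$\frac{1}{u + 3 \left(S{\left(-4 \right)} + 11\right)} = \frac{1}{-24 + 3 \left(\left(-8 + \frac{\left(-4\right)^{2}}{3}\right) + 11\right)} = \frac{1}{-24 + 3 \left(\left(-8 + \frac{1}{3} \cdot 16\right) + 11\right)} = \frac{1}{-24 + 3 \left(\left(-8 + \frac{16}{3}\right) + 11\right)} = \frac{1}{-24 + 3 \left(- \frac{8}{3} + 11\right)} = \frac{1}{-24 + 3 \cdot \frac{25}{3}} = \frac{1}{-24 + 25} = 1^{-1} = 1$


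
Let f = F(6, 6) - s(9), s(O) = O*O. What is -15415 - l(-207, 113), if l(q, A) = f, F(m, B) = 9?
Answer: -15343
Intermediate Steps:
s(O) = O²
f = -72 (f = 9 - 1*9² = 9 - 1*81 = 9 - 81 = -72)
l(q, A) = -72
-15415 - l(-207, 113) = -15415 - 1*(-72) = -15415 + 72 = -15343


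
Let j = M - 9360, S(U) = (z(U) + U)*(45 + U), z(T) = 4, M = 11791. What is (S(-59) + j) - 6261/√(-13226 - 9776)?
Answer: 3201 + 6261*I*√23002/23002 ≈ 3201.0 + 41.282*I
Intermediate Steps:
S(U) = (4 + U)*(45 + U)
j = 2431 (j = 11791 - 9360 = 2431)
(S(-59) + j) - 6261/√(-13226 - 9776) = ((180 + (-59)² + 49*(-59)) + 2431) - 6261/√(-13226 - 9776) = ((180 + 3481 - 2891) + 2431) - 6261*(-I*√23002/23002) = (770 + 2431) - 6261*(-I*√23002/23002) = 3201 - (-6261)*I*√23002/23002 = 3201 + 6261*I*√23002/23002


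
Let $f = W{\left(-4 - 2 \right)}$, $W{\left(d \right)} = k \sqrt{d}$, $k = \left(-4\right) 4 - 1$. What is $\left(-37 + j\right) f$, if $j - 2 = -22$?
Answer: $969 i \sqrt{6} \approx 2373.6 i$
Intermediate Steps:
$j = -20$ ($j = 2 - 22 = -20$)
$k = -17$ ($k = -16 - 1 = -17$)
$W{\left(d \right)} = - 17 \sqrt{d}$
$f = - 17 i \sqrt{6}$ ($f = - 17 \sqrt{-4 - 2} = - 17 \sqrt{-6} = - 17 i \sqrt{6} \approx - 41.641 i$)
$\left(-37 + j\right) f = \left(-37 - 20\right) \left(- 17 i \sqrt{6}\right) = - 57 \left(- 17 i \sqrt{6}\right) = 969 i \sqrt{6}$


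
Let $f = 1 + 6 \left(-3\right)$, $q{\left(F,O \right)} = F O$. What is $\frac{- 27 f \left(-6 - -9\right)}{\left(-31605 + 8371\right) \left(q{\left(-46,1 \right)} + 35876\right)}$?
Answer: $- \frac{1377}{832474220} \approx -1.6541 \cdot 10^{-6}$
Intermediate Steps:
$f = -17$ ($f = 1 - 18 = -17$)
$\frac{- 27 f \left(-6 - -9\right)}{\left(-31605 + 8371\right) \left(q{\left(-46,1 \right)} + 35876\right)} = \frac{\left(-27\right) \left(-17\right) \left(-6 - -9\right)}{\left(-31605 + 8371\right) \left(\left(-46\right) 1 + 35876\right)} = \frac{459 \left(-6 + 9\right)}{\left(-23234\right) \left(-46 + 35876\right)} = \frac{459 \cdot 3}{\left(-23234\right) 35830} = \frac{1377}{-832474220} = 1377 \left(- \frac{1}{832474220}\right) = - \frac{1377}{832474220}$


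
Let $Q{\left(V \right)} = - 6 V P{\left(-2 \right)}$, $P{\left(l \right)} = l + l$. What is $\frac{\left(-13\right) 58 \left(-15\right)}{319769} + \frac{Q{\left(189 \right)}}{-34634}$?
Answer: $- \frac{529380822}{5537439773} \approx -0.0956$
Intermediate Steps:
$P{\left(l \right)} = 2 l$
$Q{\left(V \right)} = 24 V$ ($Q{\left(V \right)} = - 6 V 2 \left(-2\right) = - 6 V \left(-4\right) = 24 V$)
$\frac{\left(-13\right) 58 \left(-15\right)}{319769} + \frac{Q{\left(189 \right)}}{-34634} = \frac{\left(-13\right) 58 \left(-15\right)}{319769} + \frac{24 \cdot 189}{-34634} = \left(-754\right) \left(-15\right) \frac{1}{319769} + 4536 \left(- \frac{1}{34634}\right) = 11310 \cdot \frac{1}{319769} - \frac{2268}{17317} = \frac{11310}{319769} - \frac{2268}{17317} = - \frac{529380822}{5537439773}$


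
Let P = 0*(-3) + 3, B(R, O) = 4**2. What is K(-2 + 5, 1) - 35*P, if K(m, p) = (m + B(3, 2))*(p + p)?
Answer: -67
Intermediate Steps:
B(R, O) = 16
K(m, p) = 2*p*(16 + m) (K(m, p) = (m + 16)*(p + p) = (16 + m)*(2*p) = 2*p*(16 + m))
P = 3 (P = 0 + 3 = 3)
K(-2 + 5, 1) - 35*P = 2*1*(16 + (-2 + 5)) - 35*3 = 2*1*(16 + 3) - 105 = 2*1*19 - 105 = 38 - 105 = -67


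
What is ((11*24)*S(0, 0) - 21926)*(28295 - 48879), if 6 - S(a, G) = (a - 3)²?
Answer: 467627312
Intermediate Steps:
S(a, G) = 6 - (-3 + a)² (S(a, G) = 6 - (a - 3)² = 6 - (-3 + a)²)
((11*24)*S(0, 0) - 21926)*(28295 - 48879) = ((11*24)*(6 - (-3 + 0)²) - 21926)*(28295 - 48879) = (264*(6 - 1*(-3)²) - 21926)*(-20584) = (264*(6 - 1*9) - 21926)*(-20584) = (264*(6 - 9) - 21926)*(-20584) = (264*(-3) - 21926)*(-20584) = (-792 - 21926)*(-20584) = -22718*(-20584) = 467627312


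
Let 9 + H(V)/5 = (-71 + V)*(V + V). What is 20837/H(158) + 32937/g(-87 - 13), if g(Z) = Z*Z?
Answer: 946881571/274830000 ≈ 3.4453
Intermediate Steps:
H(V) = -45 + 10*V*(-71 + V) (H(V) = -45 + 5*((-71 + V)*(V + V)) = -45 + 5*((-71 + V)*(2*V)) = -45 + 5*(2*V*(-71 + V)) = -45 + 10*V*(-71 + V))
g(Z) = Z²
20837/H(158) + 32937/g(-87 - 13) = 20837/(-45 - 710*158 + 10*158²) + 32937/((-87 - 13)²) = 20837/(-45 - 112180 + 10*24964) + 32937/((-100)²) = 20837/(-45 - 112180 + 249640) + 32937/10000 = 20837/137415 + 32937*(1/10000) = 20837*(1/137415) + 32937/10000 = 20837/137415 + 32937/10000 = 946881571/274830000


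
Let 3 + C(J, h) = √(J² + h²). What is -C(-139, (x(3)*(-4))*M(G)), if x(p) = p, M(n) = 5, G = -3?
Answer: 3 - √22921 ≈ -148.40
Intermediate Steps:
C(J, h) = -3 + √(J² + h²)
-C(-139, (x(3)*(-4))*M(G)) = -(-3 + √((-139)² + ((3*(-4))*5)²)) = -(-3 + √(19321 + (-12*5)²)) = -(-3 + √(19321 + (-60)²)) = -(-3 + √(19321 + 3600)) = -(-3 + √22921) = 3 - √22921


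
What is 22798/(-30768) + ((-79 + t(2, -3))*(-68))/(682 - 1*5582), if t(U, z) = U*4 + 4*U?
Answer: -4348577/2692200 ≈ -1.6152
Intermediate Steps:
t(U, z) = 8*U (t(U, z) = 4*U + 4*U = 8*U)
22798/(-30768) + ((-79 + t(2, -3))*(-68))/(682 - 1*5582) = 22798/(-30768) + ((-79 + 8*2)*(-68))/(682 - 1*5582) = 22798*(-1/30768) + ((-79 + 16)*(-68))/(682 - 5582) = -11399/15384 - 63*(-68)/(-4900) = -11399/15384 + 4284*(-1/4900) = -11399/15384 - 153/175 = -4348577/2692200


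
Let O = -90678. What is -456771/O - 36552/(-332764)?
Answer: 1848945325/359218738 ≈ 5.1471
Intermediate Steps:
-456771/O - 36552/(-332764) = -456771/(-90678) - 36552/(-332764) = -456771*(-1/90678) - 36552*(-1/332764) = 21751/4318 + 9138/83191 = 1848945325/359218738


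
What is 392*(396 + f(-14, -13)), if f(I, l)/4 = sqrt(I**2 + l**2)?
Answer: 155232 + 1568*sqrt(365) ≈ 1.8519e+5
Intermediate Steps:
f(I, l) = 4*sqrt(I**2 + l**2)
392*(396 + f(-14, -13)) = 392*(396 + 4*sqrt((-14)**2 + (-13)**2)) = 392*(396 + 4*sqrt(196 + 169)) = 392*(396 + 4*sqrt(365)) = 155232 + 1568*sqrt(365)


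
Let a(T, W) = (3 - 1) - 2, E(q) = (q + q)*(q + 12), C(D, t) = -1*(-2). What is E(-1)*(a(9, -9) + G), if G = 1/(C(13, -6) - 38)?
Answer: 11/18 ≈ 0.61111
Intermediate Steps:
C(D, t) = 2
E(q) = 2*q*(12 + q) (E(q) = (2*q)*(12 + q) = 2*q*(12 + q))
G = -1/36 (G = 1/(2 - 38) = 1/(-36) = -1/36 ≈ -0.027778)
a(T, W) = 0 (a(T, W) = 2 - 2 = 0)
E(-1)*(a(9, -9) + G) = (2*(-1)*(12 - 1))*(0 - 1/36) = (2*(-1)*11)*(-1/36) = -22*(-1/36) = 11/18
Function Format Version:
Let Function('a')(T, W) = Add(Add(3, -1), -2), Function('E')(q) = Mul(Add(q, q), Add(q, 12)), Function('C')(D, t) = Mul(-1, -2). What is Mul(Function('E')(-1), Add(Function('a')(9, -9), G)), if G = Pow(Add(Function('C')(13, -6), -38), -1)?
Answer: Rational(11, 18) ≈ 0.61111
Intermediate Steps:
Function('C')(D, t) = 2
Function('E')(q) = Mul(2, q, Add(12, q)) (Function('E')(q) = Mul(Mul(2, q), Add(12, q)) = Mul(2, q, Add(12, q)))
G = Rational(-1, 36) (G = Pow(Add(2, -38), -1) = Pow(-36, -1) = Rational(-1, 36) ≈ -0.027778)
Function('a')(T, W) = 0 (Function('a')(T, W) = Add(2, -2) = 0)
Mul(Function('E')(-1), Add(Function('a')(9, -9), G)) = Mul(Mul(2, -1, Add(12, -1)), Add(0, Rational(-1, 36))) = Mul(Mul(2, -1, 11), Rational(-1, 36)) = Mul(-22, Rational(-1, 36)) = Rational(11, 18)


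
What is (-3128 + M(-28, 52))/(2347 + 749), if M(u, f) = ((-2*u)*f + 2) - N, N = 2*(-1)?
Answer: -53/774 ≈ -0.068475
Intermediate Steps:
N = -2
M(u, f) = 4 - 2*f*u (M(u, f) = ((-2*u)*f + 2) - 1*(-2) = (-2*f*u + 2) + 2 = (2 - 2*f*u) + 2 = 4 - 2*f*u)
(-3128 + M(-28, 52))/(2347 + 749) = (-3128 + (4 - 2*52*(-28)))/(2347 + 749) = (-3128 + (4 + 2912))/3096 = (-3128 + 2916)*(1/3096) = -212*1/3096 = -53/774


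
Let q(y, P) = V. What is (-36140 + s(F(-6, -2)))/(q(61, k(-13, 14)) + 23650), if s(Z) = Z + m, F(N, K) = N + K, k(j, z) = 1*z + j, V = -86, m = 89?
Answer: -36059/23564 ≈ -1.5303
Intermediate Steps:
k(j, z) = j + z (k(j, z) = z + j = j + z)
q(y, P) = -86
F(N, K) = K + N
s(Z) = 89 + Z (s(Z) = Z + 89 = 89 + Z)
(-36140 + s(F(-6, -2)))/(q(61, k(-13, 14)) + 23650) = (-36140 + (89 + (-2 - 6)))/(-86 + 23650) = (-36140 + (89 - 8))/23564 = (-36140 + 81)*(1/23564) = -36059*1/23564 = -36059/23564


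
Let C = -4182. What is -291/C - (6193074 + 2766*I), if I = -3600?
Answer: 5247749341/1394 ≈ 3.7645e+6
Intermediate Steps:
-291/C - (6193074 + 2766*I) = -291/(-4182) - 2766/(1/(2239 - 3600)) = -291*(-1/4182) - 2766/(1/(-1361)) = 97/1394 - 2766/(-1/1361) = 97/1394 - 2766*(-1361) = 97/1394 + 3764526 = 5247749341/1394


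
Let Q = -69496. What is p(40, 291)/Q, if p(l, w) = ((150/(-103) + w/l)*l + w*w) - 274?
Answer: -4358947/3579044 ≈ -1.2179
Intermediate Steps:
p(l, w) = -274 + w² + l*(-150/103 + w/l) (p(l, w) = ((150*(-1/103) + w/l)*l + w²) - 274 = ((-150/103 + w/l)*l + w²) - 274 = (l*(-150/103 + w/l) + w²) - 274 = (w² + l*(-150/103 + w/l)) - 274 = -274 + w² + l*(-150/103 + w/l))
p(40, 291)/Q = (-274 + 291 + 291² - 150/103*40)/(-69496) = (-274 + 291 + 84681 - 6000/103)*(-1/69496) = (8717894/103)*(-1/69496) = -4358947/3579044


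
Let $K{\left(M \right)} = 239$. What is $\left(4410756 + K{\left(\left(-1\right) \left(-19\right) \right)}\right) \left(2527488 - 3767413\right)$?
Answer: $-5469302975375$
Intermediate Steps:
$\left(4410756 + K{\left(\left(-1\right) \left(-19\right) \right)}\right) \left(2527488 - 3767413\right) = \left(4410756 + 239\right) \left(2527488 - 3767413\right) = 4410995 \left(-1239925\right) = -5469302975375$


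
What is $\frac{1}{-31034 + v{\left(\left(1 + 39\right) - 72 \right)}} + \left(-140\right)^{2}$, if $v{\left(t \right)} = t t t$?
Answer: $\frac{1250519199}{63802} \approx 19600.0$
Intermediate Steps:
$v{\left(t \right)} = t^{3}$ ($v{\left(t \right)} = t^{2} t = t^{3}$)
$\frac{1}{-31034 + v{\left(\left(1 + 39\right) - 72 \right)}} + \left(-140\right)^{2} = \frac{1}{-31034 + \left(\left(1 + 39\right) - 72\right)^{3}} + \left(-140\right)^{2} = \frac{1}{-31034 + \left(40 - 72\right)^{3}} + 19600 = \frac{1}{-31034 + \left(-32\right)^{3}} + 19600 = \frac{1}{-31034 - 32768} + 19600 = \frac{1}{-63802} + 19600 = - \frac{1}{63802} + 19600 = \frac{1250519199}{63802}$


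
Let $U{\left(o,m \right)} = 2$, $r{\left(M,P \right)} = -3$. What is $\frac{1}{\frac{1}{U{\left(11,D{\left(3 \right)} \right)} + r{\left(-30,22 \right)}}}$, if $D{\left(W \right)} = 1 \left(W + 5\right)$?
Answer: $-1$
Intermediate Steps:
$D{\left(W \right)} = 5 + W$ ($D{\left(W \right)} = 1 \left(5 + W\right) = 5 + W$)
$\frac{1}{\frac{1}{U{\left(11,D{\left(3 \right)} \right)} + r{\left(-30,22 \right)}}} = \frac{1}{\frac{1}{2 - 3}} = \frac{1}{\frac{1}{-1}} = \frac{1}{-1} = -1$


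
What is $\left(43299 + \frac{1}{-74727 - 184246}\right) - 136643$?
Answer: $- \frac{24173575713}{258973} \approx -93344.0$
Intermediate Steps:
$\left(43299 + \frac{1}{-74727 - 184246}\right) - 136643 = \left(43299 + \frac{1}{-258973}\right) - 136643 = \left(43299 - \frac{1}{258973}\right) - 136643 = \frac{11213271926}{258973} - 136643 = - \frac{24173575713}{258973}$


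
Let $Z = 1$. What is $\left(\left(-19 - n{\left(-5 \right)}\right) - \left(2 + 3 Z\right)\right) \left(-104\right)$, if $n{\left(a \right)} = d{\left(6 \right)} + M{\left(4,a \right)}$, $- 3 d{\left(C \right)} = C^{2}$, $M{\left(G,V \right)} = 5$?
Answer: $1768$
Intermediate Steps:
$d{\left(C \right)} = - \frac{C^{2}}{3}$
$n{\left(a \right)} = -7$ ($n{\left(a \right)} = - \frac{6^{2}}{3} + 5 = \left(- \frac{1}{3}\right) 36 + 5 = -12 + 5 = -7$)
$\left(\left(-19 - n{\left(-5 \right)}\right) - \left(2 + 3 Z\right)\right) \left(-104\right) = \left(\left(-19 - -7\right) - 5\right) \left(-104\right) = \left(\left(-19 + 7\right) - 5\right) \left(-104\right) = \left(-12 - 5\right) \left(-104\right) = \left(-17\right) \left(-104\right) = 1768$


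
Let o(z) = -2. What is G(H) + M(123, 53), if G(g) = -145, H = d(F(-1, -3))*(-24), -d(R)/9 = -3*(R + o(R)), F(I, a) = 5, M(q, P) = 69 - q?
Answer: -199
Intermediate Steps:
d(R) = -54 + 27*R (d(R) = -(-27)*(R - 2) = -(-27)*(-2 + R) = -9*(6 - 3*R) = -54 + 27*R)
H = -1944 (H = (-54 + 27*5)*(-24) = (-54 + 135)*(-24) = 81*(-24) = -1944)
G(H) + M(123, 53) = -145 + (69 - 1*123) = -145 + (69 - 123) = -145 - 54 = -199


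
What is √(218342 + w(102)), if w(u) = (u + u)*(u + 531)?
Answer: √347474 ≈ 589.47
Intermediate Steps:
w(u) = 2*u*(531 + u) (w(u) = (2*u)*(531 + u) = 2*u*(531 + u))
√(218342 + w(102)) = √(218342 + 2*102*(531 + 102)) = √(218342 + 2*102*633) = √(218342 + 129132) = √347474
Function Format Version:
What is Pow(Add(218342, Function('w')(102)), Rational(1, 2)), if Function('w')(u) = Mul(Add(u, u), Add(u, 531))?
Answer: Pow(347474, Rational(1, 2)) ≈ 589.47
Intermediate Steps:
Function('w')(u) = Mul(2, u, Add(531, u)) (Function('w')(u) = Mul(Mul(2, u), Add(531, u)) = Mul(2, u, Add(531, u)))
Pow(Add(218342, Function('w')(102)), Rational(1, 2)) = Pow(Add(218342, Mul(2, 102, Add(531, 102))), Rational(1, 2)) = Pow(Add(218342, Mul(2, 102, 633)), Rational(1, 2)) = Pow(Add(218342, 129132), Rational(1, 2)) = Pow(347474, Rational(1, 2))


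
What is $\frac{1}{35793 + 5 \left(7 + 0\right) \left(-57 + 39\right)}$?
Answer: $\frac{1}{35163} \approx 2.8439 \cdot 10^{-5}$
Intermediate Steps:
$\frac{1}{35793 + 5 \left(7 + 0\right) \left(-57 + 39\right)} = \frac{1}{35793 + 5 \cdot 7 \left(-18\right)} = \frac{1}{35793 + 35 \left(-18\right)} = \frac{1}{35793 - 630} = \frac{1}{35163}$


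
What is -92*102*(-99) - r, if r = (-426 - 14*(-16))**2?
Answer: 888212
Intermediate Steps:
r = 40804 (r = (-426 + 224)**2 = (-202)**2 = 40804)
-92*102*(-99) - r = -92*102*(-99) - 1*40804 = -9384*(-99) - 40804 = 929016 - 40804 = 888212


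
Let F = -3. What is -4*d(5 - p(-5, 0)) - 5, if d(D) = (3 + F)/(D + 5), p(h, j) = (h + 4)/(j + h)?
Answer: -5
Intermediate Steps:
p(h, j) = (4 + h)/(h + j)
d(D) = 0 (d(D) = (3 - 3)/(D + 5) = 0/(5 + D) = 0)
-4*d(5 - p(-5, 0)) - 5 = -4*0 - 5 = 0 - 5 = -5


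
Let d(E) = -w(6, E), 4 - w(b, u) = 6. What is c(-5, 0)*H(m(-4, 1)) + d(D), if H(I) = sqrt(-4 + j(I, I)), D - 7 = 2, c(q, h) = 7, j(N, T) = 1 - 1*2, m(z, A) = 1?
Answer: 2 + 7*I*sqrt(5) ≈ 2.0 + 15.652*I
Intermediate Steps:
w(b, u) = -2 (w(b, u) = 4 - 1*6 = 4 - 6 = -2)
j(N, T) = -1 (j(N, T) = 1 - 2 = -1)
D = 9 (D = 7 + 2 = 9)
H(I) = I*sqrt(5) (H(I) = sqrt(-4 - 1) = sqrt(-5) = I*sqrt(5))
d(E) = 2 (d(E) = -1*(-2) = 2)
c(-5, 0)*H(m(-4, 1)) + d(D) = 7*(I*sqrt(5)) + 2 = 7*I*sqrt(5) + 2 = 2 + 7*I*sqrt(5)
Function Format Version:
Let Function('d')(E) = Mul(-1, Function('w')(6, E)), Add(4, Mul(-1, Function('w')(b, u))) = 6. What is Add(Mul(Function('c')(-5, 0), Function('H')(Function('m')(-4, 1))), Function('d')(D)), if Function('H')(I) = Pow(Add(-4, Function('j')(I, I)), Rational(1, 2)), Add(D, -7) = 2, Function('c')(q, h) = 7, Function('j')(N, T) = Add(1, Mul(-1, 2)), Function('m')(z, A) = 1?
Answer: Add(2, Mul(7, I, Pow(5, Rational(1, 2)))) ≈ Add(2.0000, Mul(15.652, I))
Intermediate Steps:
Function('w')(b, u) = -2 (Function('w')(b, u) = Add(4, Mul(-1, 6)) = Add(4, -6) = -2)
Function('j')(N, T) = -1 (Function('j')(N, T) = Add(1, -2) = -1)
D = 9 (D = Add(7, 2) = 9)
Function('H')(I) = Mul(I, Pow(5, Rational(1, 2))) (Function('H')(I) = Pow(Add(-4, -1), Rational(1, 2)) = Pow(-5, Rational(1, 2)) = Mul(I, Pow(5, Rational(1, 2))))
Function('d')(E) = 2 (Function('d')(E) = Mul(-1, -2) = 2)
Add(Mul(Function('c')(-5, 0), Function('H')(Function('m')(-4, 1))), Function('d')(D)) = Add(Mul(7, Mul(I, Pow(5, Rational(1, 2)))), 2) = Add(Mul(7, I, Pow(5, Rational(1, 2))), 2) = Add(2, Mul(7, I, Pow(5, Rational(1, 2))))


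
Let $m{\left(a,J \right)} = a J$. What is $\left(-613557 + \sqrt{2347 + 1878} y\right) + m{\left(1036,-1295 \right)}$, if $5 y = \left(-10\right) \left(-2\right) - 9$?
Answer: $-1955034$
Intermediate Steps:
$y = \frac{11}{5}$ ($y = \frac{\left(-10\right) \left(-2\right) - 9}{5} = \frac{20 - 9}{5} = \frac{1}{5} \cdot 11 = \frac{11}{5} \approx 2.2$)
$m{\left(a,J \right)} = J a$
$\left(-613557 + \sqrt{2347 + 1878} y\right) + m{\left(1036,-1295 \right)} = \left(-613557 + \sqrt{2347 + 1878} \cdot \frac{11}{5}\right) - 1341620 = \left(-613557 + \sqrt{4225} \cdot \frac{11}{5}\right) - 1341620 = \left(-613557 + 65 \cdot \frac{11}{5}\right) - 1341620 = \left(-613557 + 143\right) - 1341620 = -613414 - 1341620 = -1955034$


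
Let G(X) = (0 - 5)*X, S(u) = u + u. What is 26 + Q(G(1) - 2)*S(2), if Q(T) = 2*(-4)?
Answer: -6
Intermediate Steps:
S(u) = 2*u
G(X) = -5*X
Q(T) = -8
26 + Q(G(1) - 2)*S(2) = 26 - 16*2 = 26 - 8*4 = 26 - 32 = -6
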